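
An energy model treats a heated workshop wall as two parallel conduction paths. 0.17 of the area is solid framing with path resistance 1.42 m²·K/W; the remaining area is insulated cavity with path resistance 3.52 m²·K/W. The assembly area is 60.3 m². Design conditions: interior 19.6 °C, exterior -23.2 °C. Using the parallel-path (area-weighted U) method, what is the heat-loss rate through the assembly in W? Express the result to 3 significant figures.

U_eff = 0.83/3.52 + 0.17/1.42 = 0.2358 + 0.1197 = 0.3555
R_eff = 1/U_eff = 2.813 m²·K/W
Q = 60.3 × (19.6 − (-23.2)) / 2.813 = 917.5 W

918 W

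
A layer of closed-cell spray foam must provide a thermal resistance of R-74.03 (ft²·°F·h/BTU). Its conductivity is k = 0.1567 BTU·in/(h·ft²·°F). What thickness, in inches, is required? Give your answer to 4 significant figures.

L = R × k = 74.03 × 0.1567 = 11.601 in

11.60 in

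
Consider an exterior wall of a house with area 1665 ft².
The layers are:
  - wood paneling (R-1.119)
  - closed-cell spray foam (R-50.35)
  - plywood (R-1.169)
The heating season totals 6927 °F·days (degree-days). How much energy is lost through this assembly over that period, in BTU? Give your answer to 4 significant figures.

R_total = 1.119 + 50.35 + 1.169 = 52.638 ft²·°F·h/BTU
E = A × HDD × 24 / R = 1665 × 6927 × 24 / 52.638 = 5258600 BTU

5259000 BTU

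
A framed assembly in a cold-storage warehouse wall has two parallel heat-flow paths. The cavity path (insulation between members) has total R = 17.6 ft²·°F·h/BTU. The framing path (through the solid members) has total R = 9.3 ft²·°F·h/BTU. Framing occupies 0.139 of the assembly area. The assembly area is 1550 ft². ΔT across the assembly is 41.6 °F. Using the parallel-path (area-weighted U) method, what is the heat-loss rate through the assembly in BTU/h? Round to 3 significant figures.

4120 BTU/h

U_eff = 0.861/17.6 + 0.139/9.3 = 0.04892 + 0.01495 = 0.06387
R_eff = 1/U_eff = 15.66 ft²·°F·h/BTU
Q = 1550 × 41.6 / 15.66 = 4118 BTU/h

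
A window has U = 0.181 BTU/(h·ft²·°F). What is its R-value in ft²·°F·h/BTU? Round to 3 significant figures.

R = 1/U = 1/0.181 = 5.525

5.52 ft²·°F·h/BTU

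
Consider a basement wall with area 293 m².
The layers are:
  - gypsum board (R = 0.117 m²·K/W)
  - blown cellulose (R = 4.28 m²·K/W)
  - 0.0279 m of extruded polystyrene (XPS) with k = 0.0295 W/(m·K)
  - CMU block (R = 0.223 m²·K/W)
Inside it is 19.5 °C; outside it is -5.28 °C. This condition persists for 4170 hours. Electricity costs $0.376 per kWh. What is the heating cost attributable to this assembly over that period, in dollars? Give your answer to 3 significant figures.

0.0279/0.0295 = 0.9458
R_total = 0.117 + 4.28 + 0.9458 + 0.223 = 5.566 m²·K/W
Q = 293 × (19.5 − (-5.28)) / 5.566 = 1305 W
E = 1305 W × 4170 h / 1000 = 5440 kWh
Cost = 5440 × 0.376 = $2045

2050 dollars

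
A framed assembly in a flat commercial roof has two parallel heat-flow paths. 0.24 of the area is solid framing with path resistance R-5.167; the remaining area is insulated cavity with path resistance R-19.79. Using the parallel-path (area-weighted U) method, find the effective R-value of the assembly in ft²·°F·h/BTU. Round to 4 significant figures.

11.79 ft²·°F·h/BTU

U_eff = 0.76/19.79 + 0.24/5.167 = 0.038403 + 0.046449 = 0.084852
R_eff = 1/U_eff = 11.785 ft²·°F·h/BTU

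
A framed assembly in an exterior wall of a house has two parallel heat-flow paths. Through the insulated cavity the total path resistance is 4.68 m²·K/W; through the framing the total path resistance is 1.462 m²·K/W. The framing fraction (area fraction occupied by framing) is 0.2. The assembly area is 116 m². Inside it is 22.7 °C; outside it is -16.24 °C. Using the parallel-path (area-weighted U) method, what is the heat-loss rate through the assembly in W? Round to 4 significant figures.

U_eff = 0.8/4.68 + 0.2/1.462 = 0.17094 + 0.1368 = 0.30774
R_eff = 1/U_eff = 3.2495 m²·K/W
Q = 116 × (22.7 − (-16.24)) / 3.2495 = 1390.1 W

1390 W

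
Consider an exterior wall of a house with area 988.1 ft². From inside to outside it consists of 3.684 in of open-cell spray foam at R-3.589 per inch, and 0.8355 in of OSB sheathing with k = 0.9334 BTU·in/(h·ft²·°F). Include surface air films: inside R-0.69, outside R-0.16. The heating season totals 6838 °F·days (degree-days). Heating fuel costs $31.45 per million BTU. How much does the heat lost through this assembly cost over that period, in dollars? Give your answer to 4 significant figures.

3.684 × 3.589 = 13.222
0.8355/0.9334 = 0.89511
R_total = 0.69 + 13.222 + 0.89511 + 0.16 = 14.967 ft²·°F·h/BTU
E = A × HDD × 24 / R = 988.1 × 6838 × 24 / 14.967 = 10834000 BTU
Cost = 10834000/10⁶ × 31.45 = $340.74

340.7 dollars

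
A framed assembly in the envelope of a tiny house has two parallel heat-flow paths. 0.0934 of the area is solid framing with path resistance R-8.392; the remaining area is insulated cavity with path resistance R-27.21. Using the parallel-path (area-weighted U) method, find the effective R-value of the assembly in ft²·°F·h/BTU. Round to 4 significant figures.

U_eff = 0.9066/27.21 + 0.0934/8.392 = 0.033319 + 0.01113 = 0.044448
R_eff = 1/U_eff = 22.498 ft²·°F·h/BTU

22.50 ft²·°F·h/BTU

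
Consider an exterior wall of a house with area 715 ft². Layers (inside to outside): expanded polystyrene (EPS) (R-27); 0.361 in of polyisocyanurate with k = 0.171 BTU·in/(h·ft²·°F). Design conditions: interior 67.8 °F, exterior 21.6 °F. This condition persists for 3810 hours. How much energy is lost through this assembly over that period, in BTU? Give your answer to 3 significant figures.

0.361/0.171 = 2.111
R_total = 27 + 2.111 = 29.11 ft²·°F·h/BTU
Q = 715 × (67.8 − 21.6) / 29.11 = 1135 BTU/h
E = 1135 × 3810 = 4323000 BTU

4320000 BTU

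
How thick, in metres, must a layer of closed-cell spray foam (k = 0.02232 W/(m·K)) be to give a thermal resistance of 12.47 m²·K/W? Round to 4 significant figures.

L = R·k = 12.47 × 0.02232 = 0.27833 m

0.2783 m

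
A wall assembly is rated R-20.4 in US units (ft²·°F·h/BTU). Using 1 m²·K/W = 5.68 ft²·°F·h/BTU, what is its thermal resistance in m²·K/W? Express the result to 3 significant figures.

3.59 m²·K/W

R_SI = 20.4/5.68 = 3.592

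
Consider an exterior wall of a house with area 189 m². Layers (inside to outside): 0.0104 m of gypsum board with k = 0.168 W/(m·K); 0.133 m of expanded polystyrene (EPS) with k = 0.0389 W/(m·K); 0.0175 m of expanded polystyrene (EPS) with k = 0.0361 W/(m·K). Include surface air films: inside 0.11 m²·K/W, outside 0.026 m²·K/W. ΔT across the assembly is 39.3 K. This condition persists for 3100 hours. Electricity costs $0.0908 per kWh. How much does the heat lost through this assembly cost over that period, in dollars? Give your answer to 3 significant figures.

0.0104/0.168 = 0.0619
0.133/0.0389 = 3.419
0.0175/0.0361 = 0.4848
R_total = 0.11 + 0.0619 + 3.419 + 0.4848 + 0.026 = 4.102 m²·K/W
Q = 189 × 39.3 / 4.102 = 1811 W
E = 1811 W × 3100 h / 1000 = 5614 kWh
Cost = 5614 × 0.0908 = $509.7

510 dollars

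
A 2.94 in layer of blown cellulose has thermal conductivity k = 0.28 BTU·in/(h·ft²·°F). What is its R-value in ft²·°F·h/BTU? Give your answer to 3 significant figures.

10.5 ft²·°F·h/BTU

R = L/k = 2.94/0.28 = 10.5 ft²·°F·h/BTU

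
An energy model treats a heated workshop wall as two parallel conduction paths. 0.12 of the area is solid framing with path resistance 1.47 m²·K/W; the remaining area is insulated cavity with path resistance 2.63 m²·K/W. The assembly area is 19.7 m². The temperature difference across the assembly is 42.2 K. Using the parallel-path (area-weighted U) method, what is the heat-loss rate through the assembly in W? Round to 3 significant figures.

346 W

U_eff = 0.88/2.63 + 0.12/1.47 = 0.3346 + 0.08163 = 0.4162
R_eff = 1/U_eff = 2.402 m²·K/W
Q = 19.7 × 42.2 / 2.402 = 346 W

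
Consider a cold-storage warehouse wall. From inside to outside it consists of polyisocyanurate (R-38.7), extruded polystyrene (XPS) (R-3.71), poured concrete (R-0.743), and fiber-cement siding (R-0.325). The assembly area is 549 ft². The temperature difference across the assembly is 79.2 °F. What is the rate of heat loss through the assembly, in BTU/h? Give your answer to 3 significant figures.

1000 BTU/h

R_total = 38.7 + 3.71 + 0.743 + 0.325 = 43.48 ft²·°F·h/BTU
Q = A·ΔT/R = 549 × 79.2 / 43.48 = 1000 BTU/h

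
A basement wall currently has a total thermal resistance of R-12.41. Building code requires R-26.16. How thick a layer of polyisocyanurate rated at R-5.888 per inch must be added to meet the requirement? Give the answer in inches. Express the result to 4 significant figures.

2.335 in

ΔR = 26.16 − 12.41 = 13.75 ft²·°F·h/BTU
L = ΔR / (R/in) = 13.75/5.888 = 2.3353 in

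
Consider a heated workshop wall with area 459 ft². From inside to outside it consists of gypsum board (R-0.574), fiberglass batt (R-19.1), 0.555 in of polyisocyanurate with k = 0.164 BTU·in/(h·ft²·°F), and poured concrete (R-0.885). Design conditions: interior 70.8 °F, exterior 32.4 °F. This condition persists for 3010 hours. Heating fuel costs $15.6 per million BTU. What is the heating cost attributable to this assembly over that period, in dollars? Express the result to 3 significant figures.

0.555/0.164 = 3.384
R_total = 0.574 + 19.1 + 3.384 + 0.885 = 23.94 ft²·°F·h/BTU
Q = 459 × (70.8 − 32.4) / 23.94 = 736.1 BTU/h
E = 736.1 × 3010 = 2216000 BTU
Cost = 2216000/10⁶ × 15.6 = $34.57

34.6 dollars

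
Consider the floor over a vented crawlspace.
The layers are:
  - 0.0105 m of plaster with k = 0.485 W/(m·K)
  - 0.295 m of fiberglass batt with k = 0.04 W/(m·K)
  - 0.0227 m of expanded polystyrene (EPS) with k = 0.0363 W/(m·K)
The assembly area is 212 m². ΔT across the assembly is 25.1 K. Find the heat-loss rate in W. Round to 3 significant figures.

663 W

0.0105/0.485 = 0.02165
0.295/0.04 = 7.375
0.0227/0.0363 = 0.6253
R_total = 0.02165 + 7.375 + 0.6253 = 8.022 m²·K/W
Q = A·ΔT/R = 212 × 25.1 / 8.022 = 663.3 W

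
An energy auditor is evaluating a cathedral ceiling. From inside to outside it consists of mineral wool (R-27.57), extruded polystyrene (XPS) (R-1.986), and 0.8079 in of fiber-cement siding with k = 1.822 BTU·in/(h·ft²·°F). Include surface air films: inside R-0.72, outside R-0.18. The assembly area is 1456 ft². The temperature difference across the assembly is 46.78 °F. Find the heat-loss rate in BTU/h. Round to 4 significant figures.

0.8079/1.822 = 0.44341
R_total = 0.72 + 27.57 + 1.986 + 0.44341 + 0.18 = 30.899 ft²·°F·h/BTU
Q = A·ΔT/R = 1456 × 46.78 / 30.899 = 2204.3 BTU/h

2204 BTU/h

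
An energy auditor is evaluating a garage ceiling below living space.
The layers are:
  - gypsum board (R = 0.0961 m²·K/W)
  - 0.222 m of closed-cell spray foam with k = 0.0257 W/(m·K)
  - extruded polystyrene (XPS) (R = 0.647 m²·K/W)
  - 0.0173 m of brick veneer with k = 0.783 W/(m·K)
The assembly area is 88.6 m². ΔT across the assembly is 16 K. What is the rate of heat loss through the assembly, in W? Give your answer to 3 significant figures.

0.222/0.0257 = 8.638
0.0173/0.783 = 0.02209
R_total = 0.0961 + 8.638 + 0.647 + 0.02209 = 9.403 m²·K/W
Q = A·ΔT/R = 88.6 × 16 / 9.403 = 150.8 W

151 W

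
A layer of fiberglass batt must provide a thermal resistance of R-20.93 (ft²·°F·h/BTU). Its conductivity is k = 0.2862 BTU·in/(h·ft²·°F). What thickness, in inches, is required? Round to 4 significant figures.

5.990 in

L = R × k = 20.93 × 0.2862 = 5.9902 in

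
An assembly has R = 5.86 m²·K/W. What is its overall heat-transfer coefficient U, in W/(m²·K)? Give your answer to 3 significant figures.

0.171 W/(m²·K)

U = 1/R = 1/5.86 = 0.1706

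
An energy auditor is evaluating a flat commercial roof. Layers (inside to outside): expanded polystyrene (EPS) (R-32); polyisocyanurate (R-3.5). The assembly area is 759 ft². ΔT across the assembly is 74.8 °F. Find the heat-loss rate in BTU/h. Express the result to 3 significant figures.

R_total = 32 + 3.5 = 35.5 ft²·°F·h/BTU
Q = A·ΔT/R = 759 × 74.8 / 35.5 = 1599 BTU/h

1600 BTU/h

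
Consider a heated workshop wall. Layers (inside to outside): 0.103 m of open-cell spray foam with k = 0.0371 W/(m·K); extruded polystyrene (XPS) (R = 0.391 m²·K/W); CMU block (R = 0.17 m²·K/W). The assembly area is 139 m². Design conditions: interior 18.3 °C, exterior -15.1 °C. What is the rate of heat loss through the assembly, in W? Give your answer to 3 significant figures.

1390 W

0.103/0.0371 = 2.776
R_total = 2.776 + 0.391 + 0.17 = 3.337 m²·K/W
Q = A·ΔT/R = 139 × (18.3 − (-15.1)) / 3.337 = 1391 W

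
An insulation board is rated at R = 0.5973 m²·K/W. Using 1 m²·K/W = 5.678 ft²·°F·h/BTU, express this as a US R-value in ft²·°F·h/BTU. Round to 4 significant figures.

3.391 ft²·°F·h/BTU

R_US = 0.5973 × 5.678 = 3.3915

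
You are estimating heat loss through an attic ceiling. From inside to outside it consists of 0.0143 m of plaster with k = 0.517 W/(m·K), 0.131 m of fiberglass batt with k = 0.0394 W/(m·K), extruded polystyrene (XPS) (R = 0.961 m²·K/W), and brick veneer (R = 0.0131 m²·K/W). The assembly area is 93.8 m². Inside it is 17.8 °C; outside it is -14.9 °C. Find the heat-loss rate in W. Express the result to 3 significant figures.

709 W

0.0143/0.517 = 0.02766
0.131/0.0394 = 3.325
R_total = 0.02766 + 3.325 + 0.961 + 0.0131 = 4.327 m²·K/W
Q = A·ΔT/R = 93.8 × (17.8 − (-14.9)) / 4.327 = 708.9 W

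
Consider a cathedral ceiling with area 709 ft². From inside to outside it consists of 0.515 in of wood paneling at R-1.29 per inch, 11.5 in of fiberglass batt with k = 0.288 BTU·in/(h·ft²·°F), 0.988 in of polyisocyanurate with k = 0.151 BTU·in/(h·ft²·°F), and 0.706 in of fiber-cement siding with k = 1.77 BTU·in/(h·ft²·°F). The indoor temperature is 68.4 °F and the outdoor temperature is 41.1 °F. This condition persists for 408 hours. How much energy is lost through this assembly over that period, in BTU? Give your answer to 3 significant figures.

166000 BTU

0.515 × 1.29 = 0.6643
11.5/0.288 = 39.93
0.988/0.151 = 6.543
0.706/1.77 = 0.3989
R_total = 0.6643 + 39.93 + 6.543 + 0.3989 = 47.54 ft²·°F·h/BTU
Q = 709 × (68.4 − 41.1) / 47.54 = 407.2 BTU/h
E = 407.2 × 408 = 166100 BTU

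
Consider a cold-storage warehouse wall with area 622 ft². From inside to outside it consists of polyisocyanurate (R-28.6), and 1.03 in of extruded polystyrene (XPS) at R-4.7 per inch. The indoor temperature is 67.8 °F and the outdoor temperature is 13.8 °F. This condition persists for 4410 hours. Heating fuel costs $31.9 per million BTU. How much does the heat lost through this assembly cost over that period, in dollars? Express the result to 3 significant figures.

141 dollars

1.03 × 4.7 = 4.841
R_total = 28.6 + 4.841 = 33.44 ft²·°F·h/BTU
Q = 622 × (67.8 − 13.8) / 33.44 = 1004 BTU/h
E = 1004 × 4410 = 4429000 BTU
Cost = 4429000/10⁶ × 31.9 = $141.3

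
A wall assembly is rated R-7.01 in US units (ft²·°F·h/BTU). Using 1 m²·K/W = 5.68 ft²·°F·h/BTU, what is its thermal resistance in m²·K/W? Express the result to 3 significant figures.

1.23 m²·K/W

R_SI = 7.01/5.68 = 1.234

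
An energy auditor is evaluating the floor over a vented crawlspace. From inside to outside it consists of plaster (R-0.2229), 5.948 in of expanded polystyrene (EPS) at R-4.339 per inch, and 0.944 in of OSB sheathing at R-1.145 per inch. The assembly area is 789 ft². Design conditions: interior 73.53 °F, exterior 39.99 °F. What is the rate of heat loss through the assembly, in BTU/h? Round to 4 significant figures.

976.1 BTU/h

5.948 × 4.339 = 25.808
0.944 × 1.145 = 1.0809
R_total = 0.2229 + 25.808 + 1.0809 = 27.112 ft²·°F·h/BTU
Q = A·ΔT/R = 789 × (73.53 − 39.99) / 27.112 = 976.06 BTU/h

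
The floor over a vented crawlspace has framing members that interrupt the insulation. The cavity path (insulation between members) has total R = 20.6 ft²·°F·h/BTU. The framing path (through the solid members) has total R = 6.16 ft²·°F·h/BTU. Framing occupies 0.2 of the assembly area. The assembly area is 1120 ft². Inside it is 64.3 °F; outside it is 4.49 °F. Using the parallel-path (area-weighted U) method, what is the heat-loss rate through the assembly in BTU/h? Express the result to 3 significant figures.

4780 BTU/h

U_eff = 0.8/20.6 + 0.2/6.16 = 0.03883 + 0.03247 = 0.0713
R_eff = 1/U_eff = 14.02 ft²·°F·h/BTU
Q = 1120 × (64.3 − 4.49) / 14.02 = 4776 BTU/h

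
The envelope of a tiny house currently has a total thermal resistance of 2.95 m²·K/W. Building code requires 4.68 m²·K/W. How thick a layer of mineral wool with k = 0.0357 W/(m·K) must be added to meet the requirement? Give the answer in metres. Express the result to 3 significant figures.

0.0618 m

ΔR = 4.68 − 2.95 = 1.73 m²·K/W
L = ΔR × k = 1.73 × 0.0357 = 0.06176 m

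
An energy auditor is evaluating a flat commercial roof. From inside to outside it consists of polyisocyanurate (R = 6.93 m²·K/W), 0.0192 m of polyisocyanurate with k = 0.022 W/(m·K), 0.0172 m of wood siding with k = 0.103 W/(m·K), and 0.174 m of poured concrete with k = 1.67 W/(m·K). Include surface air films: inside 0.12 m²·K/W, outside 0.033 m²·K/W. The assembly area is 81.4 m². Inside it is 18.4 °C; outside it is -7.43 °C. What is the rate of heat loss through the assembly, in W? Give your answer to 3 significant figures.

0.0192/0.022 = 0.8727
0.0172/0.103 = 0.167
0.174/1.67 = 0.1042
R_total = 0.12 + 6.93 + 0.8727 + 0.167 + 0.1042 + 0.033 = 8.227 m²·K/W
Q = A·ΔT/R = 81.4 × (18.4 − (-7.43)) / 8.227 = 255.6 W

256 W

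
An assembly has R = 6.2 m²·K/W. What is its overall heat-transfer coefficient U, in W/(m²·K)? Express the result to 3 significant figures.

0.161 W/(m²·K)

U = 1/R = 1/6.2 = 0.1613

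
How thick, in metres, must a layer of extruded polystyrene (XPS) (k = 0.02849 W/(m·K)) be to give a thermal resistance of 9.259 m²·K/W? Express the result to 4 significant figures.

0.2638 m

L = R·k = 9.259 × 0.02849 = 0.26379 m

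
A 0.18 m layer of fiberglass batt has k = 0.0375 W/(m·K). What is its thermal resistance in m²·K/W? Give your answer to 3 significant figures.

4.80 m²·K/W

R = L/k = 0.18/0.0375 = 4.8 m²·K/W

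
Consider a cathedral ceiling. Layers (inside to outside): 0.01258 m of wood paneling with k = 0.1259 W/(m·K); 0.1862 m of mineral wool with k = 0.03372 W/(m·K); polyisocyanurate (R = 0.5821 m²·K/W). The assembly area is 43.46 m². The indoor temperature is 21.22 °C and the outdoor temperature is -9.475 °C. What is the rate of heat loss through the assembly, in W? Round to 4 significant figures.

215.0 W

0.01258/0.1259 = 0.099921
0.1862/0.03372 = 5.5219
R_total = 0.099921 + 5.5219 + 0.5821 = 6.204 m²·K/W
Q = A·ΔT/R = 43.46 × (21.22 − (-9.475)) / 6.204 = 215.02 W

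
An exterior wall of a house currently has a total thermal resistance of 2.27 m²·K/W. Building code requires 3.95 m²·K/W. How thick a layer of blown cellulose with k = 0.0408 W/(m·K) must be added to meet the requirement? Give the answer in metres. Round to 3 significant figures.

ΔR = 3.95 − 2.27 = 1.68 m²·K/W
L = ΔR × k = 1.68 × 0.0408 = 0.06854 m

0.0685 m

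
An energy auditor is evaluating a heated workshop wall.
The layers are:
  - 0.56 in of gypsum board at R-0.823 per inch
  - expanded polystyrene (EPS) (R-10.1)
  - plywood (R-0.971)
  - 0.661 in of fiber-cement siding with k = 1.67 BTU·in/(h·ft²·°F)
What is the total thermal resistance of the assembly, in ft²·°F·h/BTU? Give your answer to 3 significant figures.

11.9 ft²·°F·h/BTU

0.56 × 0.823 = 0.4609
0.661/1.67 = 0.3958
R_total = 0.4609 + 10.1 + 0.971 + 0.3958 = 11.93 ft²·°F·h/BTU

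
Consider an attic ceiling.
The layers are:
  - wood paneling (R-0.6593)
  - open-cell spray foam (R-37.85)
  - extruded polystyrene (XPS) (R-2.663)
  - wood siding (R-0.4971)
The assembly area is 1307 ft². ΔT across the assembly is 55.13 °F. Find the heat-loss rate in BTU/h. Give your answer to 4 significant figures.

R_total = 0.6593 + 37.85 + 2.663 + 0.4971 = 41.669 ft²·°F·h/BTU
Q = A·ΔT/R = 1307 × 55.13 / 41.669 = 1729.2 BTU/h

1729 BTU/h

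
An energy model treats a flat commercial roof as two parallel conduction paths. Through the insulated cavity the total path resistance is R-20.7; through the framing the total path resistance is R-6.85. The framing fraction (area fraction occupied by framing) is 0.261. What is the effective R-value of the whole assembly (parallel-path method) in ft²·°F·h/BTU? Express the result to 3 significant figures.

13.5 ft²·°F·h/BTU

U_eff = 0.739/20.7 + 0.261/6.85 = 0.0357 + 0.0381 = 0.0738
R_eff = 1/U_eff = 13.55 ft²·°F·h/BTU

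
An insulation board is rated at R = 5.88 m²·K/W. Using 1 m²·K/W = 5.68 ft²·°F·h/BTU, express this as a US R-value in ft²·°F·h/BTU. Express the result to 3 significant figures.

33.4 ft²·°F·h/BTU

R_US = 5.88 × 5.68 = 33.4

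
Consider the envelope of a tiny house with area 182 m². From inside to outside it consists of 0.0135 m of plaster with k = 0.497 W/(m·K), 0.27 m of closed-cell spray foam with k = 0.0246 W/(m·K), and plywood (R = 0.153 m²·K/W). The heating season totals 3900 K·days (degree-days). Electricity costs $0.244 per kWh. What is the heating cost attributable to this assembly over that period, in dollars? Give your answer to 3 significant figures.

373 dollars

0.0135/0.497 = 0.02716
0.27/0.0246 = 10.98
R_total = 0.02716 + 10.98 + 0.153 = 11.16 m²·K/W
E = A × HDD × 24 / R / 1000 = 182 × 3900 × 24 / 11.16 / 1000 = 1527 kWh
Cost = 1527 × 0.244 = $372.6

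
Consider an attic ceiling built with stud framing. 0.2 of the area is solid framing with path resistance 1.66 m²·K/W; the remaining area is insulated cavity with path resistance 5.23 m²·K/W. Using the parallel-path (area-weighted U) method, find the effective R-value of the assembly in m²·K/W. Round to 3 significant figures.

3.66 m²·K/W

U_eff = 0.8/5.23 + 0.2/1.66 = 0.153 + 0.1205 = 0.2734
R_eff = 1/U_eff = 3.657 m²·K/W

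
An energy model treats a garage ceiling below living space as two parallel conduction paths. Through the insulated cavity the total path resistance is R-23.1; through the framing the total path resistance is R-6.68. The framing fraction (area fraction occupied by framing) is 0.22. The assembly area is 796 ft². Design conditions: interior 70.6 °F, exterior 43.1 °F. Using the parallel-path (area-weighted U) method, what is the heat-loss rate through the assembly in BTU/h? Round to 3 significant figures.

U_eff = 0.78/23.1 + 0.22/6.68 = 0.03377 + 0.03293 = 0.0667
R_eff = 1/U_eff = 14.99 ft²·°F·h/BTU
Q = 796 × (70.6 − 43.1) / 14.99 = 1460 BTU/h

1460 BTU/h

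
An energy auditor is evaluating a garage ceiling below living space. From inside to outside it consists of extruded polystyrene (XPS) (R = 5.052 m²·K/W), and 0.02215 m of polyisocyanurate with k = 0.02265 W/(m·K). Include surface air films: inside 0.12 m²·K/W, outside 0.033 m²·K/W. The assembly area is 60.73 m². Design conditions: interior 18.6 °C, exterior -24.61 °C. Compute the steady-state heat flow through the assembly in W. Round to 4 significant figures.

0.02215/0.02265 = 0.97792
R_total = 0.12 + 5.052 + 0.97792 + 0.033 = 6.1829 m²·K/W
Q = A·ΔT/R = 60.73 × (18.6 − (-24.61)) / 6.1829 = 424.42 W

424.4 W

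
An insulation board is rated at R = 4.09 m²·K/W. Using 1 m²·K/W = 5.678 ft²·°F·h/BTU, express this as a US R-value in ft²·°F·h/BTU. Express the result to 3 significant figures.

R_US = 4.09 × 5.678 = 23.22

23.2 ft²·°F·h/BTU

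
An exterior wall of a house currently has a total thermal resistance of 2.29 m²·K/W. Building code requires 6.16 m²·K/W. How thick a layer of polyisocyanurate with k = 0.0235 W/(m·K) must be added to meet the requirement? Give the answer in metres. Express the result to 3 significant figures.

0.0909 m

ΔR = 6.16 − 2.29 = 3.87 m²·K/W
L = ΔR × k = 3.87 × 0.0235 = 0.09094 m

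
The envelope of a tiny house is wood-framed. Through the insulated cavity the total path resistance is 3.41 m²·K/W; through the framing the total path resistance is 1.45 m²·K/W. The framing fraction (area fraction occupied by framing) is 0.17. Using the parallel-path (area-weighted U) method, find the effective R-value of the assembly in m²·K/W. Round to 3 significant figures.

U_eff = 0.83/3.41 + 0.17/1.45 = 0.2434 + 0.1172 = 0.3606
R_eff = 1/U_eff = 2.773 m²·K/W

2.77 m²·K/W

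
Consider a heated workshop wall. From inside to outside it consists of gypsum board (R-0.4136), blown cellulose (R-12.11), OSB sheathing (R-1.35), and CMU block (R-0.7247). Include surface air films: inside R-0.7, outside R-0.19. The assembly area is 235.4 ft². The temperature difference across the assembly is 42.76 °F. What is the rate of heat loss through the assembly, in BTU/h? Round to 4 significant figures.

649.9 BTU/h

R_total = 0.7 + 0.4136 + 12.11 + 1.35 + 0.7247 + 0.19 = 15.488 ft²·°F·h/BTU
Q = A·ΔT/R = 235.4 × 42.76 / 15.488 = 649.89 BTU/h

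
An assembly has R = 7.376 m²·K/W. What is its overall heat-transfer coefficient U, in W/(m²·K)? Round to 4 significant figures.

0.1356 W/(m²·K)

U = 1/R = 1/7.376 = 0.13557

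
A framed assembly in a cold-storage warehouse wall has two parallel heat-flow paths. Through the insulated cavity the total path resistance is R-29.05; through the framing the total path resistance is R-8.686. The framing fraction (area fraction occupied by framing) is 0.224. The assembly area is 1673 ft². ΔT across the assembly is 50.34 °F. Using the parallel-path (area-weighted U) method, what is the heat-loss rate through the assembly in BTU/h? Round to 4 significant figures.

4422 BTU/h

U_eff = 0.776/29.05 + 0.224/8.686 = 0.026713 + 0.025789 = 0.052501
R_eff = 1/U_eff = 19.047 ft²·°F·h/BTU
Q = 1673 × 50.34 / 19.047 = 4421.6 BTU/h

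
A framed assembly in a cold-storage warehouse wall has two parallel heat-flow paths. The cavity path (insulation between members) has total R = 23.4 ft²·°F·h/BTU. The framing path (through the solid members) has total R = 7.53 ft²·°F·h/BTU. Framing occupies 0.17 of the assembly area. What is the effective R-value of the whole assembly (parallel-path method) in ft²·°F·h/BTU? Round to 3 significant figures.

17.2 ft²·°F·h/BTU

U_eff = 0.83/23.4 + 0.17/7.53 = 0.03547 + 0.02258 = 0.05805
R_eff = 1/U_eff = 17.23 ft²·°F·h/BTU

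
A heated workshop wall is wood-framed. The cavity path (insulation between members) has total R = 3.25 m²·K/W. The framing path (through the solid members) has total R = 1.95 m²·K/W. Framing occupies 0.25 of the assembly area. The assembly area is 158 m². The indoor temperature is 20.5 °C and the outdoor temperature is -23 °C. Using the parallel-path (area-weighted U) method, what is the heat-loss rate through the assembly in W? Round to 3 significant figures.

U_eff = 0.75/3.25 + 0.25/1.95 = 0.2308 + 0.1282 = 0.359
R_eff = 1/U_eff = 2.786 m²·K/W
Q = 158 × (20.5 − (-23)) / 2.786 = 2467 W

2470 W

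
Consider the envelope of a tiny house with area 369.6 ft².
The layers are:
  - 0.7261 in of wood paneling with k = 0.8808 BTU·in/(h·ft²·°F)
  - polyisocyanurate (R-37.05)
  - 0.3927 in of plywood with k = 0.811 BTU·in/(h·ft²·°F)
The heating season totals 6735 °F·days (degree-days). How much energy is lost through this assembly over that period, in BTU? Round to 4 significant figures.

0.7261/0.8808 = 0.82436
0.3927/0.811 = 0.48422
R_total = 0.82436 + 37.05 + 0.48422 = 38.359 ft²·°F·h/BTU
E = A × HDD × 24 / R = 369.6 × 6735 × 24 / 38.359 = 1557500 BTU

1557000 BTU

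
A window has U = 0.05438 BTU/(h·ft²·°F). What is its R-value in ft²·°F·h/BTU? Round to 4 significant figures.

18.39 ft²·°F·h/BTU

R = 1/U = 1/0.05438 = 18.389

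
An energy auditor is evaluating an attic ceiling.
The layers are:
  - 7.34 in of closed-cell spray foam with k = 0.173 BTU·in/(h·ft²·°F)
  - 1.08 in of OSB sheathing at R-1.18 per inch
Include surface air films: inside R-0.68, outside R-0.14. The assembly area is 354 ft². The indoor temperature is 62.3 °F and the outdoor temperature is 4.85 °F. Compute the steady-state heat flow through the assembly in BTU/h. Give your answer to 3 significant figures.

457 BTU/h

7.34/0.173 = 42.43
1.08 × 1.18 = 1.274
R_total = 0.68 + 42.43 + 1.274 + 0.14 = 44.52 ft²·°F·h/BTU
Q = A·ΔT/R = 354 × (62.3 − 4.85) / 44.52 = 456.8 BTU/h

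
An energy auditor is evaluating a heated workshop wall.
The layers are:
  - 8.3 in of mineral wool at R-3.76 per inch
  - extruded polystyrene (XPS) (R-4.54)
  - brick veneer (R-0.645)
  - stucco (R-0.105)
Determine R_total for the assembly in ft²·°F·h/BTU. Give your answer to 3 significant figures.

8.3 × 3.76 = 31.21
R_total = 31.21 + 4.54 + 0.645 + 0.105 = 36.5 ft²·°F·h/BTU

36.5 ft²·°F·h/BTU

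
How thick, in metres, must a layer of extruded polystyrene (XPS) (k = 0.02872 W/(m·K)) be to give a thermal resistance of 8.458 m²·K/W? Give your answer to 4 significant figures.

0.2429 m

L = R·k = 8.458 × 0.02872 = 0.24291 m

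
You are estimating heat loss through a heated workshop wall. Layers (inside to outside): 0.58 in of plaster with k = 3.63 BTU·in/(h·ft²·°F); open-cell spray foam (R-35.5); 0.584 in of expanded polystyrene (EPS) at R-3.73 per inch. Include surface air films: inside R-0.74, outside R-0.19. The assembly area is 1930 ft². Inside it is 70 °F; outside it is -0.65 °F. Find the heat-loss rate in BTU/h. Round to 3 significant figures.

3520 BTU/h

0.58/3.63 = 0.1598
0.584 × 3.73 = 2.178
R_total = 0.74 + 0.1598 + 35.5 + 2.178 + 0.19 = 38.77 ft²·°F·h/BTU
Q = A·ΔT/R = 1930 × (70 − (-0.65)) / 38.77 = 3517 BTU/h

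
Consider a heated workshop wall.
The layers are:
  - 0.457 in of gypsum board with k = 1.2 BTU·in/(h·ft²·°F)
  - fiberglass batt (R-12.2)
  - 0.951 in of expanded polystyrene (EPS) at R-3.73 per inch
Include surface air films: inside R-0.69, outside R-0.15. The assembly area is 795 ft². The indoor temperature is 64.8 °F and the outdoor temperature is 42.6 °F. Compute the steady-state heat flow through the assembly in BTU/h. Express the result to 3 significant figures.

0.457/1.2 = 0.3808
0.951 × 3.73 = 3.547
R_total = 0.69 + 0.3808 + 12.2 + 3.547 + 0.15 = 16.97 ft²·°F·h/BTU
Q = A·ΔT/R = 795 × (64.8 − 42.6) / 16.97 = 1040 BTU/h

1040 BTU/h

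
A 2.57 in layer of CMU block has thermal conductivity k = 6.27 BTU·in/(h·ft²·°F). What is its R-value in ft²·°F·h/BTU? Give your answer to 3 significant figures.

0.410 ft²·°F·h/BTU

R = L/k = 2.57/6.27 = 0.4099 ft²·°F·h/BTU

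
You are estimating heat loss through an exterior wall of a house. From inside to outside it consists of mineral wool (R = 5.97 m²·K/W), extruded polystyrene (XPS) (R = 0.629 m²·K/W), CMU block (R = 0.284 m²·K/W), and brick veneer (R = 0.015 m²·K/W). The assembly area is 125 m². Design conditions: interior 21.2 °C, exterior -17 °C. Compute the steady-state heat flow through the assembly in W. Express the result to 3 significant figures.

692 W

R_total = 5.97 + 0.629 + 0.284 + 0.015 = 6.898 m²·K/W
Q = A·ΔT/R = 125 × (21.2 − (-17)) / 6.898 = 692.2 W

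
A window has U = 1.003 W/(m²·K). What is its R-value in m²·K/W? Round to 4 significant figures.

R = 1/U = 1/1.003 = 0.99701

0.9970 m²·K/W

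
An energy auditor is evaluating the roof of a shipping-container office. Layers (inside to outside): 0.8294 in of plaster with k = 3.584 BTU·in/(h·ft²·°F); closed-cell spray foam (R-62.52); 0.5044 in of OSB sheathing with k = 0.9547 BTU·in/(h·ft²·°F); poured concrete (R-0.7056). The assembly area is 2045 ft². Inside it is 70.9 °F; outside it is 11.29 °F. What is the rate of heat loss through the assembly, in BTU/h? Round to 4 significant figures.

0.8294/3.584 = 0.23142
0.5044/0.9547 = 0.52833
R_total = 0.23142 + 62.52 + 0.52833 + 0.7056 = 63.985 ft²·°F·h/BTU
Q = A·ΔT/R = 2045 × (70.9 − 11.29) / 63.985 = 1905.2 BTU/h

1905 BTU/h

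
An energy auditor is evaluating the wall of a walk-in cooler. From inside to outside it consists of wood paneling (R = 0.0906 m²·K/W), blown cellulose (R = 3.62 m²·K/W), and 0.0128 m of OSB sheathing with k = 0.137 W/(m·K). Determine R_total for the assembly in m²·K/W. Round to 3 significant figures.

3.80 m²·K/W

0.0128/0.137 = 0.09343
R_total = 0.0906 + 3.62 + 0.09343 = 3.804 m²·K/W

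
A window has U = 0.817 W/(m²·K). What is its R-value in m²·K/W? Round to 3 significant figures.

1.22 m²·K/W

R = 1/U = 1/0.817 = 1.224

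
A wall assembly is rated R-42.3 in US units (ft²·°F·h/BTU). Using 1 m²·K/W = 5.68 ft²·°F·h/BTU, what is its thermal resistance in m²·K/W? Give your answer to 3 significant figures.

R_SI = 42.3/5.68 = 7.447

7.45 m²·K/W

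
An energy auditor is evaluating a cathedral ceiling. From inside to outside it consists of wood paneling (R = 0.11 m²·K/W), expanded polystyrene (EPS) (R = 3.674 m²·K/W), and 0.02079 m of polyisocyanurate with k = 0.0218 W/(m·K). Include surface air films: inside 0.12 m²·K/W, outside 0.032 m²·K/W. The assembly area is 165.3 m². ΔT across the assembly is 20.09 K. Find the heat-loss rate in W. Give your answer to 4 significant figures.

679.2 W

0.02079/0.0218 = 0.95367
R_total = 0.12 + 0.11 + 3.674 + 0.95367 + 0.032 = 4.8897 m²·K/W
Q = A·ΔT/R = 165.3 × 20.09 / 4.8897 = 679.16 W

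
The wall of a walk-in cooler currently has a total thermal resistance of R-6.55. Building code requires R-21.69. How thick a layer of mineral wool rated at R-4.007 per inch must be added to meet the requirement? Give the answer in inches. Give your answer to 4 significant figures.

3.778 in

ΔR = 21.69 − 6.55 = 15.14 ft²·°F·h/BTU
L = ΔR / (R/in) = 15.14/4.007 = 3.7784 in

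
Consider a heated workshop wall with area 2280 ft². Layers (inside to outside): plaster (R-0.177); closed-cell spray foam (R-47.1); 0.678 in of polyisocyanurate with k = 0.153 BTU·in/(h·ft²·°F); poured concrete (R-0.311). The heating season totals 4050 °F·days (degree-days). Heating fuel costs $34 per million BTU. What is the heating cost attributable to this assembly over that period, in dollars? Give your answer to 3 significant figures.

145 dollars

0.678/0.153 = 4.431
R_total = 0.177 + 47.1 + 4.431 + 0.311 = 52.02 ft²·°F·h/BTU
E = A × HDD × 24 / R = 2280 × 4050 × 24 / 52.02 = 4260000 BTU
Cost = 4260000/10⁶ × 34 = $144.8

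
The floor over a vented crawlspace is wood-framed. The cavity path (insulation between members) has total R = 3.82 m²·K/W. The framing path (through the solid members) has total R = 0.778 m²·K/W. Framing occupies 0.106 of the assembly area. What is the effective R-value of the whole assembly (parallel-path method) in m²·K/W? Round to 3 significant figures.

2.70 m²·K/W

U_eff = 0.894/3.82 + 0.106/0.778 = 0.234 + 0.1362 = 0.3703
R_eff = 1/U_eff = 2.701 m²·K/W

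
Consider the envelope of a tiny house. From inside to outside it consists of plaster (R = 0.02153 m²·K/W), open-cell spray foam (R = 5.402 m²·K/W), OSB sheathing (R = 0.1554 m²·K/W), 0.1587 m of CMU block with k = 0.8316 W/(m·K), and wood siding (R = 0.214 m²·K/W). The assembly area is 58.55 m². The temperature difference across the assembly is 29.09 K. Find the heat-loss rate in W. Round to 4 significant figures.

284.6 W

0.1587/0.8316 = 0.19084
R_total = 0.02153 + 5.402 + 0.1554 + 0.19084 + 0.214 = 5.9838 m²·K/W
Q = A·ΔT/R = 58.55 × 29.09 / 5.9838 = 284.64 W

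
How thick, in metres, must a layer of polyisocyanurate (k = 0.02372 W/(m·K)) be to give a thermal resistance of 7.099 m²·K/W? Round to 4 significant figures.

L = R·k = 7.099 × 0.02372 = 0.16839 m

0.1684 m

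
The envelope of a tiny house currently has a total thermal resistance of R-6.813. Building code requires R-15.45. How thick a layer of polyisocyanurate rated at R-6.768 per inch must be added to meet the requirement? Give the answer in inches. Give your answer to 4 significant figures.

ΔR = 15.45 − 6.813 = 8.637 ft²·°F·h/BTU
L = ΔR / (R/in) = 8.637/6.768 = 1.2762 in

1.276 in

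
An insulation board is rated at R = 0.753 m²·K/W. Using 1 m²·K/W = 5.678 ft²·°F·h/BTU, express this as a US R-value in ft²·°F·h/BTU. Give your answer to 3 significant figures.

R_US = 0.753 × 5.678 = 4.276

4.28 ft²·°F·h/BTU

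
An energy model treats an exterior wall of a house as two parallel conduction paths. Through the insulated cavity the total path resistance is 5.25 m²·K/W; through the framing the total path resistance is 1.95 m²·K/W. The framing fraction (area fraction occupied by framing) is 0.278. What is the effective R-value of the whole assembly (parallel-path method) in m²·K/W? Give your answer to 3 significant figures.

3.57 m²·K/W

U_eff = 0.722/5.25 + 0.278/1.95 = 0.1375 + 0.1426 = 0.2801
R_eff = 1/U_eff = 3.57 m²·K/W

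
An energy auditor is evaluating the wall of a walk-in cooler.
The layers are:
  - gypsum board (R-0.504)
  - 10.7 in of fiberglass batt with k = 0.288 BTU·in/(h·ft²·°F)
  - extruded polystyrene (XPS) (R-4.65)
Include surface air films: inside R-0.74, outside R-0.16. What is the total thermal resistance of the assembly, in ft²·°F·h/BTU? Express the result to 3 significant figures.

10.7/0.288 = 37.15
R_total = 0.74 + 0.504 + 37.15 + 4.65 + 0.16 = 43.21 ft²·°F·h/BTU

43.2 ft²·°F·h/BTU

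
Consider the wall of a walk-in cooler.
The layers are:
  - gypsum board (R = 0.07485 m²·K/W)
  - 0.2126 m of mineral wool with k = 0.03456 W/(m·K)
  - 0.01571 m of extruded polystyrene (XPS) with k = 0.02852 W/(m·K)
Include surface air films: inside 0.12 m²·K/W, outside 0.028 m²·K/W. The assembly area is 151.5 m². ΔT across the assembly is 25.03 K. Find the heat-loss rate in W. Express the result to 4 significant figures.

0.2126/0.03456 = 6.1516
0.01571/0.02852 = 0.55084
R_total = 0.12 + 0.07485 + 6.1516 + 0.55084 + 0.028 = 6.9253 m²·K/W
Q = A·ΔT/R = 151.5 × 25.03 / 6.9253 = 547.56 W

547.6 W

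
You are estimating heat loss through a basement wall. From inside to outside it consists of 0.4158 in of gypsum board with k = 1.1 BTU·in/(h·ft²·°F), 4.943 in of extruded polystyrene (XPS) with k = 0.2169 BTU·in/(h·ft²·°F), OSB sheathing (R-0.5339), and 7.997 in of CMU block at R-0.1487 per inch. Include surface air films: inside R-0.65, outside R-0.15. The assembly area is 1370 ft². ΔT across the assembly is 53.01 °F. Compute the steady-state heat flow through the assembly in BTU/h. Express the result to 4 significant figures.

0.4158/1.1 = 0.378
4.943/0.2169 = 22.789
7.997 × 0.1487 = 1.1892
R_total = 0.65 + 0.378 + 22.789 + 0.5339 + 1.1892 + 0.15 = 25.69 ft²·°F·h/BTU
Q = A·ΔT/R = 1370 × 53.01 / 25.69 = 2826.9 BTU/h

2827 BTU/h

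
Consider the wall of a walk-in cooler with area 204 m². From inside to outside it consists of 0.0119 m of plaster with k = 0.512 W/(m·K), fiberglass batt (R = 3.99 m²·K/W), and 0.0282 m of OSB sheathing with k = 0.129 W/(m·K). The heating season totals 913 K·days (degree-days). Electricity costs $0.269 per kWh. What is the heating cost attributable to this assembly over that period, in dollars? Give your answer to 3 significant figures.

284 dollars

0.0119/0.512 = 0.02324
0.0282/0.129 = 0.2186
R_total = 0.02324 + 3.99 + 0.2186 = 4.232 m²·K/W
E = A × HDD × 24 / R / 1000 = 204 × 913 × 24 / 4.232 / 1000 = 1056 kWh
Cost = 1056 × 0.269 = $284.1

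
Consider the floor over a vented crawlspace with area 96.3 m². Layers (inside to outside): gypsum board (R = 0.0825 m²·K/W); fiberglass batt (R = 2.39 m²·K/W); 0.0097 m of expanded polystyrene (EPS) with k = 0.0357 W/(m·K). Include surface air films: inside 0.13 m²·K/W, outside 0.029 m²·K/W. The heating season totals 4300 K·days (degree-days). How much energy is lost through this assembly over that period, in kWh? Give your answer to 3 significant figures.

0.0097/0.0357 = 0.2717
R_total = 0.13 + 0.0825 + 2.39 + 0.2717 + 0.029 = 2.903 m²·K/W
E = A × HDD × 24 / R / 1000 = 96.3 × 4300 × 24 / 2.903 / 1000 = 3423 kWh

3420 kWh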